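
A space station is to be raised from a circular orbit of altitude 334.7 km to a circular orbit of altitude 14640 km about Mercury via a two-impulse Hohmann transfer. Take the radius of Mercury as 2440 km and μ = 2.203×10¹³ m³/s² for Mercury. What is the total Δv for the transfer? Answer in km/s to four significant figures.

Δv_total ≈ 1.414 km/s

r₁ = 2440 + 334.7 = 2774.7 km = 2.7747×10⁶ m.
r₂ = 2440 + 14640 = 17080 km = 1.7080×10⁷ m.
Transfer ellipse a_t = (r₁ + r₂)/2 = 9.927×10⁶ m.
At r₁: circular v_c1 = √(μ/r₁) = 2818 m/s; transfer-periherm v_p = √[μ(2/r₁ − 1/a_t)] = 3696 m/s.
Δv₁ = v_p − v_c1 = 878.2 m/s.
At r₂: circular v_c2 = √(μ/r₂) = 1136 m/s; transfer-apoherm v_a = √[μ(2/r₂ − 1/a_t)] = 600.4 m/s.
Δv₂ = v_c2 − v_a = 535.3 m/s.
Total Δv = Δv₁ + Δv₂ = 1414 m/s = 1.414 km/s.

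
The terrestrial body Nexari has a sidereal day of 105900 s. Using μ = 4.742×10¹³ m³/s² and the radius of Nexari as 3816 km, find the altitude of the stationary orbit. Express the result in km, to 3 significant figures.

A synchronous orbit has period T, so by Kepler's third law a = (μT²/4π²)^(1/3).
μT²/4π² = 4.742×10¹³ × (1.059×10⁵)² / 39.48 = 1.347×10²² m³.
a = 2.379×10⁷ m = 23794 km.
Altitude h = a − R = 23794 − 3816 = 19978 km.

h_sync ≈ 20000 km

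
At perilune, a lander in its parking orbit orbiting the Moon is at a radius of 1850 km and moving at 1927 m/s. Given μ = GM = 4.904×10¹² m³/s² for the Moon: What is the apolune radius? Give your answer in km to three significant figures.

apolune radius ≈ 4330 km

r_p = 1.850×10⁶ m.
Specific energy ε = v²/2 − μ/r = -7.941×10⁵ J/kg, so a = −μ/(2ε) = 3.088×10⁶ m.
The apsides satisfy r_p + r_a = 2a, so the apolune radius is 2a − r_p = 4.325×10⁶ m = 4325.2 km.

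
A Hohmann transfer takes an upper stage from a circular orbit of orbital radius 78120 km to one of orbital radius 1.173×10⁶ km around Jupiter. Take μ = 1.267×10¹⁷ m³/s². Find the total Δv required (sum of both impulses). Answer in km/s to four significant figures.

r₁ = 78120 km = 7.812×10⁷ m.
r₂ = 1.173×10⁶ km = 1.173×10⁹ m.
Transfer ellipse a_t = (r₁ + r₂)/2 = 6.256×10⁸ m.
At r₁: circular v_c1 = √(μ/r₁) = 40270 m/s; transfer-perijove v_p = √[μ(2/r₁ − 1/a_t)] = 55150 m/s.
Δv₁ = v_p − v_c1 = 14870 m/s.
At r₂: circular v_c2 = √(μ/r₂) = 10390 m/s; transfer-apojove v_a = √[μ(2/r₂ − 1/a_t)] = 3673 m/s.
Δv₂ = v_c2 − v_a = 6720 m/s.
Total Δv = Δv₁ + Δv₂ = 21590 m/s = 21.59 km/s.

Δv_total ≈ 21.59 km/s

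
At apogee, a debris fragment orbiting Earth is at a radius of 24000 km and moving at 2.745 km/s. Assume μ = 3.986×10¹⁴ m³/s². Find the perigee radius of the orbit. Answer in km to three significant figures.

r_a = 2.400×10⁷ m.
Specific energy ε = v²/2 − μ/r = -1.284×10⁷ J/kg, so a = −μ/(2ε) = 1.552×10⁷ m.
The apsides satisfy r_p + r_a = 2a, so the perigee radius is 2a − r_a = 7.042×10⁶ m = 7041.6 km.

perigee radius ≈ 7040 km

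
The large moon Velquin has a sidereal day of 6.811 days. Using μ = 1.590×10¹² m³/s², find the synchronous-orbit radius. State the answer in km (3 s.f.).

r_sync ≈ 24100 km

T = 6.811 days = 5.885×10⁵ s.
A synchronous orbit has period T, so by Kepler's third law a = (μT²/4π²)^(1/3).
μT²/4π² = 1.590×10¹² × (5.885×10⁵)² / 39.48 = 1.395×10²² m³.
a = 2.407×10⁷ m = 24071 km.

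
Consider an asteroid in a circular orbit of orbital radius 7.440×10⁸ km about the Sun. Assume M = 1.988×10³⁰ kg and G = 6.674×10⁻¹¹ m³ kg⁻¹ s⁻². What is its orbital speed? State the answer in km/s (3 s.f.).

v ≈ 13.4 km/s

μ = GM = 6.674×10⁻¹¹ × 1.988×10³⁰ = 1.327×10²⁰ m³/s².
r = 7.440×10⁸ km = 7.440×10¹¹ m.
For a circular orbit v = √(μ/r) = √(1.327×10²⁰ / 7.440×10¹¹) = √(1.783×10⁸) = 13350 m/s.
That is 13.35 km/s.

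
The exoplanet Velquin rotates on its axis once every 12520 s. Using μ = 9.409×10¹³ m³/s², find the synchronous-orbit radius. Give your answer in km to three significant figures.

A synchronous orbit has period T, so by Kepler's third law a = (μT²/4π²)^(1/3).
μT²/4π² = 9.409×10¹³ × (1.252×10⁴)² / 39.48 = 3.736×10²⁰ m³.
a = 7.202×10⁶ m = 7202.2 km.

r_sync ≈ 7200 km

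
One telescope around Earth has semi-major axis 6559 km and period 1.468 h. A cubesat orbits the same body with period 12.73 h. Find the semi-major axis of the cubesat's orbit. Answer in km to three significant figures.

a₂ ≈ 27700 km

Kepler's third law: a³ ∝ T², so a₂ = a₁ (T₂/T₁)^(2/3).
T₂/T₁ = 8.672, (T₂/T₁)^(2/3) = 4.221.
a₂ = 6559 × 4.221 = 27680 km.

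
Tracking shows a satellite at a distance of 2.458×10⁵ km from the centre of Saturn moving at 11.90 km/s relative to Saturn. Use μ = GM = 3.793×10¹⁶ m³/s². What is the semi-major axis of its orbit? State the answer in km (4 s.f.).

r = 2.458×10⁸ m.
Specific orbital energy ε = v²/2 − μ/r = (11900)²/2 − 3.793×10¹⁶/2.458×10⁸ = -8.351×10⁷ J/kg.
Since ε = −μ/(2a), a = −μ/(2ε) = 2.271×10⁸ m = 2.2711×10⁵ km.

a ≈ 2.271×10⁵ km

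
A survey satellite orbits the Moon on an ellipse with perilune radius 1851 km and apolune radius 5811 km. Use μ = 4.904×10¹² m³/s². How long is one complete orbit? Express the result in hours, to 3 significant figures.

T ≈ 5.91 hours

Semi-major axis a = (r_p + r_a)/2 = (1851.0 + 5811.0)/2 = 3831.0 km = 3.831×10⁶ m.
By Kepler's third law T = 2π√(a³/μ) = 2π × 3.386×10³ = 2.128×10⁴ s.
= 5.910 hours.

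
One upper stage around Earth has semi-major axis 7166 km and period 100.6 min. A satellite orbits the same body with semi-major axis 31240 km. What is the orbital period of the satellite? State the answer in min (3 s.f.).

T₂ ≈ 916 min

Kepler's third law: T² ∝ a³, so T₂ = T₁ (a₂/a₁)^(3/2).
a₂/a₁ = 4.359, (a₂/a₁)^(3/2) = 9.102.
T₂ = 100.6 × 9.102 = 915.7 min.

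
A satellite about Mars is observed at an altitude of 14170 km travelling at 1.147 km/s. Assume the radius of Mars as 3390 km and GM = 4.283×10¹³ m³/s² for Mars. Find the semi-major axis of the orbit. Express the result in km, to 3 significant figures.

r = 3390 + 14170 = 17560 km = 1.756×10⁷ m.
Specific orbital energy ε = v²/2 − μ/r = (1147)²/2 − 4.283×10¹³/1.756×10⁷ = -1.781×10⁶ J/kg.
Since ε = −μ/(2a), a = −μ/(2ε) = 1.202×10⁷ m = 12022 km.

a ≈ 12000 km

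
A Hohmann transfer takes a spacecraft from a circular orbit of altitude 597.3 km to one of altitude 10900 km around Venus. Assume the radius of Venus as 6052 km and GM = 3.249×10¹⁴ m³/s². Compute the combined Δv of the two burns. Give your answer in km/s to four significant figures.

r₁ = 6052 + 597.3 = 6649.3 km = 6.6493×10⁶ m.
r₂ = 6052 + 10900 = 16952 km = 1.6952×10⁷ m.
Transfer ellipse a_t = (r₁ + r₂)/2 = 1.180×10⁷ m.
At r₁: circular v_c1 = √(μ/r₁) = 6990 m/s; transfer-periapsis v_p = √[μ(2/r₁ − 1/a_t)] = 8378 m/s.
Δv₁ = v_p − v_c1 = 1388 m/s.
At r₂: circular v_c2 = √(μ/r₂) = 4378 m/s; transfer-apoapsis v_a = √[μ(2/r₂ − 1/a_t)] = 3286 m/s.
Δv₂ = v_c2 − v_a = 1092 m/s.
Total Δv = Δv₁ + Δv₂ = 2480 m/s = 2.480 km/s.

Δv_total ≈ 2.480 km/s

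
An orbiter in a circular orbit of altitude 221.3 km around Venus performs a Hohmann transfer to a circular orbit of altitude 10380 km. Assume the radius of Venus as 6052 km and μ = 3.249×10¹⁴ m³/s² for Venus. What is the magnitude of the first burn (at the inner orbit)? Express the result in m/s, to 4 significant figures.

Δv ≈ 1462 m/s

r₁ = 6052 + 221.3 = 6273.3 km = 6.2733×10⁶ m.
r₂ = 6052 + 10380 = 16432 km = 1.6432×10⁷ m.
Transfer ellipse a_t = (r₁ + r₂)/2 = 1.135×10⁷ m.
At r₁: circular v_c1 = √(μ/r₁) = 7197 m/s; transfer-periapsis v_p = √[μ(2/r₁ − 1/a_t)] = 8658 m/s.
Δv₁ = v_p − v_c1 = 1462 m/s.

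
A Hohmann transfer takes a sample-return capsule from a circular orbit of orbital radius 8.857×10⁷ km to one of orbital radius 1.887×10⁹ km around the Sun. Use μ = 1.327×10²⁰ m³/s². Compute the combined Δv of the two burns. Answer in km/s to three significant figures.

Δv_total ≈ 20.7 km/s

r₁ = 8.857×10⁷ km = 8.857×10¹⁰ m.
r₂ = 1.887×10⁹ km = 1.887×10¹² m.
Transfer ellipse a_t = (r₁ + r₂)/2 = 9.878×10¹¹ m.
At r₁: circular v_c1 = √(μ/r₁) = 38710 m/s; transfer-perihelion v_p = √[μ(2/r₁ − 1/a_t)] = 53500 m/s.
Δv₁ = v_p − v_c1 = 14790 m/s.
At r₂: circular v_c2 = √(μ/r₂) = 8386 m/s; transfer-aphelion v_a = √[μ(2/r₂ − 1/a_t)] = 2511 m/s.
Δv₂ = v_c2 − v_a = 5875 m/s.
Total Δv = Δv₁ + Δv₂ = 20670 m/s = 20.67 km/s.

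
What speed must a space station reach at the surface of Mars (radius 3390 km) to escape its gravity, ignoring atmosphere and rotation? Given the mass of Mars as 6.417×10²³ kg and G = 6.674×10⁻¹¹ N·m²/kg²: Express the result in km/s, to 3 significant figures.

μ = GM = 6.674×10⁻¹¹ × 6.417×10²³ = 4.283×10¹³ m³/s².
r = R = 3.390×10⁶ m.
Escape speed v_esc = √(2μ/r) = √(2 × 4.283×10¹³ / 3.390×10⁶) = √(2.527×10⁷) = 5027 m/s.
= 5.027 km/s.

v_esc ≈ 5.03 km/s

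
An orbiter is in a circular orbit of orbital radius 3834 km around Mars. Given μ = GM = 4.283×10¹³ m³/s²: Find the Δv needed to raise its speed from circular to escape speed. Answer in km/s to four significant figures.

r = 3834 km = 3.834×10⁶ m.
Circular speed v_c = √(μ/r) = 3342 m/s.
Escape speed v_esc = √(2μ/r) = √2 × v_c = 4727 m/s.
Δv = v_esc − v_c = 1384 m/s = 1.384 km/s.

Δv ≈ 1.384 km/s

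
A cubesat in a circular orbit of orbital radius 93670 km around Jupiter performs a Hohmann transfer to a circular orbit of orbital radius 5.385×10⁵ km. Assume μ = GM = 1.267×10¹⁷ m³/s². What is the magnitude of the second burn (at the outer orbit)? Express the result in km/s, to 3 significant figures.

r₁ = 93670 km = 9.367×10⁷ m.
r₂ = 5.385×10⁵ km = 5.385×10⁸ m.
Transfer ellipse a_t = (r₁ + r₂)/2 = 3.161×10⁸ m.
At r₁: circular v_c1 = √(μ/r₁) = 36780 m/s; transfer-perijove v_p = √[μ(2/r₁ − 1/a_t)] = 48000 m/s.
At r₂: circular v_c2 = √(μ/r₂) = 15340 m/s; transfer-apojove v_a = √[μ(2/r₂ − 1/a_t)] = 8350 m/s.
Δv₂ = v_c2 − v_a = 6989 m/s.
= 6.989 km/s.

Δv ≈ 6.99 km/s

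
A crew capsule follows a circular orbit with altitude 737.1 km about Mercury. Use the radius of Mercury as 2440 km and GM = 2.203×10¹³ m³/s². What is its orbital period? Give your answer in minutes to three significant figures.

T ≈ 126 minutes

r = 2440 + 737.1 = 3177.1 km = 3.1771×10⁶ m.
Kepler's third law: T = 2π√(r³/μ) = 2π√((3.177×10⁶)³ / 2.203×10¹³).
r³/μ = 1.456×10⁶ s², so T = 2π × 1.207×10³ = 7.581×10³ s.
Converting: 7.581×10³ s ÷ 60.00 = 126.3 minutes.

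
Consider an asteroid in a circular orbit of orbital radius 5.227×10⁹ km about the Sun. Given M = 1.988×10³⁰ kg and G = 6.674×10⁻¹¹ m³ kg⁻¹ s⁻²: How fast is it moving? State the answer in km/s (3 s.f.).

μ = GM = 6.674×10⁻¹¹ × 1.988×10³⁰ = 1.327×10²⁰ m³/s².
r = 5.227×10⁹ km = 5.227×10¹² m.
For a circular orbit v = √(μ/r) = √(1.327×10²⁰ / 5.227×10¹²) = √(2.538×10⁷) = 5038 m/s.
That is 5.038 km/s.

v ≈ 5.04 km/s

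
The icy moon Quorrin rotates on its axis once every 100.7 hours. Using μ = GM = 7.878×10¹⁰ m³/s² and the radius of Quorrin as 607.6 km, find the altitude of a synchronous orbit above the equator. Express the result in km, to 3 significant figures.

h_sync ≈ 5790 km

T = 100.7 hours = 3.625×10⁵ s.
A synchronous orbit has period T, so by Kepler's third law a = (μT²/4π²)^(1/3).
μT²/4π² = 7.878×10¹⁰ × (3.625×10⁵)² / 39.48 = 2.623×10²⁰ m³.
a = 6.401×10⁶ m = 6400.9 km.
Altitude h = a − R = 6400.9 − 607.6 = 5793.3 km.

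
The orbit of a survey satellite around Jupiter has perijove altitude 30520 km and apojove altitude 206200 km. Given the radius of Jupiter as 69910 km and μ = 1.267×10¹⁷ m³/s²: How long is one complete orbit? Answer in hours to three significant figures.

r_p = 69910 + 30520 = 100430 km = 1.0043×10⁸ m.
r_a = 69910 + 206200 = 276110 km = 2.7611×10⁸ m.
Semi-major axis a = (r_p + r_a)/2 = (1.0043×10⁵ + 2.7611×10⁵)/2 = 1.8827×10⁵ km = 1.883×10⁸ m.
By Kepler's third law T = 2π√(a³/μ) = 2π × 7.257×10³ = 4.560×10⁴ s.
= 12.67 hours.

T ≈ 12.7 hours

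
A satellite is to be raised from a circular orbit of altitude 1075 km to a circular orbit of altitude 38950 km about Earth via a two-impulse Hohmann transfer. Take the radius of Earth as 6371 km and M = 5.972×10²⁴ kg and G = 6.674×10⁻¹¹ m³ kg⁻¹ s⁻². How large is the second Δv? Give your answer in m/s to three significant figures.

Δv ≈ 1390 m/s

μ = GM = 6.674×10⁻¹¹ × 5.972×10²⁴ = 3.986×10¹⁴ m³/s².
r₁ = 6371 + 1075 = 7446.0 km = 7.4460×10⁶ m.
r₂ = 6371 + 38950 = 45321 km = 4.5321×10⁷ m.
Transfer ellipse a_t = (r₁ + r₂)/2 = 2.638×10⁷ m.
At r₁: circular v_c1 = √(μ/r₁) = 7316 m/s; transfer-perigee v_p = √[μ(2/r₁ − 1/a_t)] = 9589 m/s.
At r₂: circular v_c2 = √(μ/r₂) = 2966 m/s; transfer-apogee v_a = √[μ(2/r₂ − 1/a_t)] = 1575 m/s.
Δv₂ = v_c2 − v_a = 1390 m/s.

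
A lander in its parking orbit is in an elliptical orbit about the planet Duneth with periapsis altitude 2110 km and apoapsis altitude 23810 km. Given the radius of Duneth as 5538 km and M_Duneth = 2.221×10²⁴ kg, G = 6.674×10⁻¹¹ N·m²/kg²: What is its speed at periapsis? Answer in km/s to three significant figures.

v ≈ 5.55 km/s

μ = GM = 6.674×10⁻¹¹ × 2.221×10²⁴ = 1.482×10¹⁴ m³/s².
r_p = 5538 + 2110 = 7648.0 km = 7.6480×10⁶ m.
r_a = 5538 + 23810 = 29348 km = 2.9348×10⁷ m.
Semi-major axis a = (r_p + r_a)/2 = 18498 km = 1.850×10⁷ m.
Vis-viva: v² = μ(2/r − 1/a) = 1.482×10¹⁴ × (2.615×10⁻⁷ − 5.406×10⁻⁸) = 3.075×10⁷ m²/s².
v = 5545 m/s = 5.545 km/s.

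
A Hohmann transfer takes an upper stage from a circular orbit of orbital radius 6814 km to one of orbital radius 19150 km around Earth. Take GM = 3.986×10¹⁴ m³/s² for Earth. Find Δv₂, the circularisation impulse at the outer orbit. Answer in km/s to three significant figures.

r₁ = 6814 km = 6.814×10⁶ m.
r₂ = 19150 km = 1.915×10⁷ m.
Transfer ellipse a_t = (r₁ + r₂)/2 = 1.298×10⁷ m.
At r₁: circular v_c1 = √(μ/r₁) = 7648 m/s; transfer-perigee v_p = √[μ(2/r₁ − 1/a_t)] = 9289 m/s.
At r₂: circular v_c2 = √(μ/r₂) = 4562 m/s; transfer-apogee v_a = √[μ(2/r₂ − 1/a_t)] = 3305 m/s.
Δv₂ = v_c2 − v_a = 1257 m/s.
= 1.257 km/s.

Δv ≈ 1.26 km/s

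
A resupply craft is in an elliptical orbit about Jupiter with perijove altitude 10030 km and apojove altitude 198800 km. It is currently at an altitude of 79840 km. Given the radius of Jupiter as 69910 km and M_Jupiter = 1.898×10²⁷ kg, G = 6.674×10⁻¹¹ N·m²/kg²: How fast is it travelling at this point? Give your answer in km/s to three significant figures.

v ≈ 31.1 km/s

μ = GM = 6.674×10⁻¹¹ × 1.898×10²⁷ = 1.267×10¹⁷ m³/s².
r_p = 69910 + 10030 = 79940 km = 7.9940×10⁷ m.
r_a = 69910 + 198800 = 268710 km = 2.6871×10⁸ m.
r = 69910 + 79840 = 1.4975×10⁵ km = 1.498×10⁸ m.
Semi-major axis a = (r_p + r_a)/2 = 1.7432×10⁵ km = 1.743×10⁸ m.
Vis-viva: v² = μ(2/r − 1/a) = 1.267×10¹⁷ × (1.336×10⁻⁸ − 5.736×10⁻⁹) = 9.651×10⁸ m²/s².
v = 31070 m/s = 31.07 km/s.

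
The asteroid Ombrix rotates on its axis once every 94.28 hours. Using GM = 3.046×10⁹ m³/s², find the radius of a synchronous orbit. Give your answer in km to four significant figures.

T = 94.28 hours = 3.394×10⁵ s.
A synchronous orbit has period T, so by Kepler's third law a = (μT²/4π²)^(1/3).
μT²/4π² = 3.046×10⁹ × (3.394×10⁵)² / 39.48 = 8.888×10¹⁸ m³.
a = 2.071×10⁶ m = 2071.4 km.

r_sync ≈ 2071 km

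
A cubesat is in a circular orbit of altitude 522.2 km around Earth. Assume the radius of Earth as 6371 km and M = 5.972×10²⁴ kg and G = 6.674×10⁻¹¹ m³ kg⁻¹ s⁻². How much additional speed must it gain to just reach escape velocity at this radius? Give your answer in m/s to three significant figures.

μ = GM = 6.674×10⁻¹¹ × 5.972×10²⁴ = 3.986×10¹⁴ m³/s².
r = 6371 + 522.2 = 6893.2 km = 6.8932×10⁶ m.
Circular speed v_c = √(μ/r) = 7604 m/s.
Escape speed v_esc = √(2μ/r) = √2 × v_c = 10750 m/s.
Δv = v_esc − v_c = 3150 m/s.

Δv ≈ 3150 m/s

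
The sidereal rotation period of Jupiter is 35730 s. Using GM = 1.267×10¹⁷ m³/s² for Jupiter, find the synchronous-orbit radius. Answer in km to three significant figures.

r_sync ≈ 1.60×10⁵ km

A synchronous orbit has period T, so by Kepler's third law a = (μT²/4π²)^(1/3).
μT²/4π² = 1.267×10¹⁷ × (3.573×10⁴)² / 39.48 = 4.097×10²⁴ m³.
a = 1.600×10⁸ m = 1.6002×10⁵ km.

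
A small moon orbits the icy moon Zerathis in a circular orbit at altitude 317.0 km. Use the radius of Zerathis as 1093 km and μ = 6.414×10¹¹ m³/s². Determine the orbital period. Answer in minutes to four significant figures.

T ≈ 218.9 minutes

r = 1093 + 317.0 = 1410.0 km = 1.4100×10⁶ m.
Kepler's third law: T = 2π√(r³/μ) = 2π√((1.410×10⁶)³ / 6.414×10¹¹).
r³/μ = 4.370×10⁶ s², so T = 2π × 2.091×10³ = 1.314×10⁴ s.
Converting: 1.314×10⁴ s ÷ 60.00 = 218.9 minutes.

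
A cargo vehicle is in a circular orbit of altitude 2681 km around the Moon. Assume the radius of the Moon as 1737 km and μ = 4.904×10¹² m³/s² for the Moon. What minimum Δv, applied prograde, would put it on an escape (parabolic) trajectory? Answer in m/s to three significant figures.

r = 1737 + 2681 = 4418.0 km = 4.4180×10⁶ m.
Circular speed v_c = √(μ/r) = 1054 m/s.
Escape speed v_esc = √(2μ/r) = √2 × v_c = 1490 m/s.
Δv = v_esc − v_c = 436.4 m/s.

Δv ≈ 436 m/s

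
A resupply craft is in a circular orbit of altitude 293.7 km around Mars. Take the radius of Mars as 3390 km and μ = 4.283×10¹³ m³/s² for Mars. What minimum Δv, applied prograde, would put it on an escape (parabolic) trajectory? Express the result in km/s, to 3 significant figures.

r = 3390 + 293.7 = 3683.7 km = 3.6837×10⁶ m.
Circular speed v_c = √(μ/r) = 3410 m/s.
Escape speed v_esc = √(2μ/r) = √2 × v_c = 4822 m/s.
Δv = v_esc − v_c = 1412 m/s = 1.412 km/s.

Δv ≈ 1.41 km/s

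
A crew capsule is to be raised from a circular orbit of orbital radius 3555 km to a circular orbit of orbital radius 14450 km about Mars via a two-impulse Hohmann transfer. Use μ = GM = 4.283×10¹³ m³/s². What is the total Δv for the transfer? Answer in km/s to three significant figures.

r₁ = 3555 km = 3.555×10⁶ m.
r₂ = 14450 km = 1.445×10⁷ m.
Transfer ellipse a_t = (r₁ + r₂)/2 = 9.002×10⁶ m.
At r₁: circular v_c1 = √(μ/r₁) = 3471 m/s; transfer-periapsis v_p = √[μ(2/r₁ − 1/a_t)] = 4398 m/s.
Δv₁ = v_p − v_c1 = 926.5 m/s.
At r₂: circular v_c2 = √(μ/r₂) = 1722 m/s; transfer-apoapsis v_a = √[μ(2/r₂ − 1/a_t)] = 1082 m/s.
Δv₂ = v_c2 − v_a = 639.8 m/s.
Total Δv = Δv₁ + Δv₂ = 1566 m/s = 1.566 km/s.

Δv_total ≈ 1.57 km/s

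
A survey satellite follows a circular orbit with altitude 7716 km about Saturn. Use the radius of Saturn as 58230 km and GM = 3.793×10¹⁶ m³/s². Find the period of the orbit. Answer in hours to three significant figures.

r = 58230 + 7716 = 65946 km = 6.5946×10⁷ m.
Kepler's third law: T = 2π√(r³/μ) = 2π√((6.595×10⁷)³ / 3.793×10¹⁶).
r³/μ = 7.561×10⁶ s², so T = 2π × 2.750×10³ = 1.728×10⁴ s.
Converting: 1.728×10⁴ s ÷ 3600 = 4.799 hours.

T ≈ 4.80 hours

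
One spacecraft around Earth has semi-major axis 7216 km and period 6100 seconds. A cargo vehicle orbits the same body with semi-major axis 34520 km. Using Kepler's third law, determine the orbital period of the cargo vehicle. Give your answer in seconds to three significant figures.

Kepler's third law: T² ∝ a³, so T₂ = T₁ (a₂/a₁)^(3/2).
a₂/a₁ = 4.784, (a₂/a₁)^(3/2) = 10.46.
T₂ = 6100 × 10.46 = 63830 seconds.

T₂ ≈ 63800 seconds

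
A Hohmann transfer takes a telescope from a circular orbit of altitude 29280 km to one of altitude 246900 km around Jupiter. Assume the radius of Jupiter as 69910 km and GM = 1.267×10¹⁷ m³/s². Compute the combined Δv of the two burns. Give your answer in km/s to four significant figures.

Δv_total ≈ 14.56 km/s

r₁ = 69910 + 29280 = 99190 km = 9.9190×10⁷ m.
r₂ = 69910 + 246900 = 316810 km = 3.1681×10⁸ m.
Transfer ellipse a_t = (r₁ + r₂)/2 = 2.080×10⁸ m.
At r₁: circular v_c1 = √(μ/r₁) = 35740 m/s; transfer-perijove v_p = √[μ(2/r₁ − 1/a_t)] = 44110 m/s.
Δv₁ = v_p − v_c1 = 8368 m/s.
At r₂: circular v_c2 = √(μ/r₂) = 20000 m/s; transfer-apojove v_a = √[μ(2/r₂ − 1/a_t)] = 13810 m/s.
Δv₂ = v_c2 − v_a = 6188 m/s.
Total Δv = Δv₁ + Δv₂ = 14560 m/s = 14.56 km/s.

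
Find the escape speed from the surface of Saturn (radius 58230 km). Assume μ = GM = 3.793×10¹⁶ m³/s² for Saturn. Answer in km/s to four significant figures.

r = R = 5.823×10⁷ m.
Escape speed v_esc = √(2μ/r) = √(2 × 3.793×10¹⁶ / 5.823×10⁷) = √(1.303×10⁹) = 36090 m/s.
= 36.09 km/s.

v_esc ≈ 36.09 km/s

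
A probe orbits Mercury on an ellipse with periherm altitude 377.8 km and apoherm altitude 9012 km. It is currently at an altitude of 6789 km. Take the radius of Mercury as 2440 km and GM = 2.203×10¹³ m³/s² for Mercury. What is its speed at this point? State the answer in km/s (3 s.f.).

v ≈ 1.30 km/s

r_p = 2440 + 377.8 = 2817.8 km = 2.8178×10⁶ m.
r_a = 2440 + 9012 = 11452 km = 1.1452×10⁷ m.
r = 2440 + 6789 = 9229.0 km = 9.229×10⁶ m.
Semi-major axis a = (r_p + r_a)/2 = 7134.9 km = 7.135×10⁶ m.
Vis-viva: v² = μ(2/r − 1/a) = 2.203×10¹³ × (2.167×10⁻⁷ − 1.402×10⁻⁷) = 1.686×10⁶ m²/s².
v = 1299 m/s = 1.299 km/s.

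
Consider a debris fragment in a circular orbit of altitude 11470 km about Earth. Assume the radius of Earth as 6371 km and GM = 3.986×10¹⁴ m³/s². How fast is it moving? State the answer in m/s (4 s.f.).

v ≈ 4727 m/s

r = 6371 + 11470 = 17841 km = 1.7841×10⁷ m.
For a circular orbit v = √(μ/r) = √(3.986×10¹⁴ / 1.784×10⁷) = √(2.234×10⁷) = 4727 m/s.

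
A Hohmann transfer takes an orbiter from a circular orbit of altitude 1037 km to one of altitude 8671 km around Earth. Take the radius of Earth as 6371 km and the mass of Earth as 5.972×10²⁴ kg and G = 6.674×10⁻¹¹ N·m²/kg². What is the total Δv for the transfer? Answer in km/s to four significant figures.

μ = GM = 6.674×10⁻¹¹ × 5.972×10²⁴ = 3.986×10¹⁴ m³/s².
r₁ = 6371 + 1037 = 7408.0 km = 7.4080×10⁶ m.
r₂ = 6371 + 8671 = 15042 km = 1.5042×10⁷ m.
Transfer ellipse a_t = (r₁ + r₂)/2 = 1.122×10⁷ m.
At r₁: circular v_c1 = √(μ/r₁) = 7335 m/s; transfer-perigee v_p = √[μ(2/r₁ − 1/a_t)] = 8491 m/s.
Δv₁ = v_p − v_c1 = 1156 m/s.
At r₂: circular v_c2 = √(μ/r₂) = 5148 m/s; transfer-apogee v_a = √[μ(2/r₂ − 1/a_t)] = 4182 m/s.
Δv₂ = v_c2 − v_a = 965.8 m/s.
Total Δv = Δv₁ + Δv₂ = 2122 m/s = 2.122 km/s.

Δv_total ≈ 2.122 km/s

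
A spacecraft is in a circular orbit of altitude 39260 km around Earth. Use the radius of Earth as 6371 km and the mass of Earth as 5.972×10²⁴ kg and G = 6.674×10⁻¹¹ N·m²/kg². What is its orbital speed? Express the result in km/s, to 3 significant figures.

v ≈ 2.96 km/s

μ = GM = 6.674×10⁻¹¹ × 5.972×10²⁴ = 3.986×10¹⁴ m³/s².
r = 6371 + 39260 = 45631 km = 4.5631×10⁷ m.
For a circular orbit v = √(μ/r) = √(3.986×10¹⁴ / 4.563×10⁷) = √(8.735×10⁶) = 2955 m/s.
That is 2.955 km/s.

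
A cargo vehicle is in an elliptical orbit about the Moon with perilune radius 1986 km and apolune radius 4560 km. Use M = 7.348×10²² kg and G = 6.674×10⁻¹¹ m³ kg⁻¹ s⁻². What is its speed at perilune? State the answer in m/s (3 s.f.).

μ = GM = 6.674×10⁻¹¹ × 7.348×10²² = 4.904×10¹² m³/s².
Semi-major axis a = (r_p + r_a)/2 = 3273.0 km = 3.273×10⁶ m.
Vis-viva: v² = μ(2/r − 1/a) = 4.904×10¹² × (1.007×10⁻⁶ − 3.055×10⁻⁷) = 3.440×10⁶ m²/s².
v = 1855 m/s.

v ≈ 1850 m/s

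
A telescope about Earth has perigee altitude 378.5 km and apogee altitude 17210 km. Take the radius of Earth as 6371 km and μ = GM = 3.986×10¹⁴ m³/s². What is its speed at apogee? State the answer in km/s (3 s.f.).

v ≈ 2.74 km/s

r_p = 6371 + 378.5 = 6749.5 km = 6.7495×10⁶ m.
r_a = 6371 + 17210 = 23581 km = 2.3581×10⁷ m.
Semi-major axis a = (r_p + r_a)/2 = 15165 km = 1.517×10⁷ m.
Vis-viva: v² = μ(2/r − 1/a) = 3.986×10¹⁴ × (8.481×10⁻⁸ − 6.594×10⁻⁸) = 7.523×10⁶ m²/s².
v = 2743 m/s = 2.743 km/s.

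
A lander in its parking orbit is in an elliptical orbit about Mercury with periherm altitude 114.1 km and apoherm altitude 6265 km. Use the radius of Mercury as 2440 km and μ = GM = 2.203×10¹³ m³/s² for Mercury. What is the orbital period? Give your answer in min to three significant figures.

r_p = 2440 + 114.1 = 2554.1 km = 2.5541×10⁶ m.
r_a = 2440 + 6265 = 8705.0 km = 8.7050×10⁶ m.
Semi-major axis a = (r_p + r_a)/2 = (2554.1 + 8705.0)/2 = 5629.6 km = 5.630×10⁶ m.
By Kepler's third law T = 2π√(a³/μ) = 2π × 2.846×10³ = 1.788×10⁴ s.
= 298.0 min.

T ≈ 298 min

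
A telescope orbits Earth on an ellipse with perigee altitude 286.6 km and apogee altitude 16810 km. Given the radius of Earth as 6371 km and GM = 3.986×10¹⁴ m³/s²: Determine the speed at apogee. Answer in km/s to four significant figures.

v ≈ 2.770 km/s

r_p = 6371 + 286.6 = 6657.6 km = 6.6576×10⁶ m.
r_a = 6371 + 16810 = 23181 km = 2.3181×10⁷ m.
Semi-major axis a = (r_p + r_a)/2 = 14919 km = 1.492×10⁷ m.
Vis-viva: v² = μ(2/r − 1/a) = 3.986×10¹⁴ × (8.628×10⁻⁸ − 6.703×10⁻⁸) = 7.673×10⁶ m²/s².
v = 2770 m/s = 2.770 km/s.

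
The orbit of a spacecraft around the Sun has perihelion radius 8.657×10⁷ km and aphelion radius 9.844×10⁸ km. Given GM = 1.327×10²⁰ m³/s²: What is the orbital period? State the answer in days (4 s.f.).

T ≈ 2474 days

Semi-major axis a = (r_p + r_a)/2 = (8.6570×10⁷ + 9.8440×10⁸)/2 = 5.3548×10⁸ km = 5.355×10¹¹ m.
By Kepler's third law T = 2π√(a³/μ) = 2π × 3.402×10⁷ = 2.137×10⁸ s.
= 2474 days.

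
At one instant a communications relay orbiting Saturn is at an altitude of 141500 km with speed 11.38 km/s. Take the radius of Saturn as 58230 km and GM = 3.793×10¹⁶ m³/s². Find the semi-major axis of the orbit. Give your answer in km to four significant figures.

r = 58230 + 141500 = 1.9973×10⁵ km = 1.997×10⁸ m.
Specific orbital energy ε = v²/2 − μ/r = (11380)²/2 − 3.793×10¹⁶/1.997×10⁸ = -1.252×10⁸ J/kg.
Since ε = −μ/(2a), a = −μ/(2ε) = 1.515×10⁸ m = 1.5153×10⁵ km.

a ≈ 1.515×10⁵ km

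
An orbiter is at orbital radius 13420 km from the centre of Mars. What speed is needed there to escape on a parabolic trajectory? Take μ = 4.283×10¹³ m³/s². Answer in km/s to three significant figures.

r = 13420 km = 1.342×10⁷ m.
Escape speed v_esc = √(2μ/r) = √(2 × 4.283×10¹³ / 1.342×10⁷) = √(6.383×10⁶) = 2526 m/s.
= 2.526 km/s.

v_esc ≈ 2.53 km/s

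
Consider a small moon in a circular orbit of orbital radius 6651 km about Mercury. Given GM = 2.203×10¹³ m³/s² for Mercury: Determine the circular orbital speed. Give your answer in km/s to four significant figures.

r = 6651 km = 6.651×10⁶ m.
For a circular orbit v = √(μ/r) = √(2.203×10¹³ / 6.651×10⁶) = √(3.312×10⁶) = 1820 m/s.
That is 1.820 km/s.

v ≈ 1.820 km/s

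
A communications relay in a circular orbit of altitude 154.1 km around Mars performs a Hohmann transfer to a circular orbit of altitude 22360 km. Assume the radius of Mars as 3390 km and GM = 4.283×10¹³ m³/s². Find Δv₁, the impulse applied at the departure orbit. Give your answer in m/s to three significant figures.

r₁ = 3390 + 154.1 = 3544.1 km = 3.5441×10⁶ m.
r₂ = 3390 + 22360 = 25750 km = 2.5750×10⁷ m.
Transfer ellipse a_t = (r₁ + r₂)/2 = 1.465×10⁷ m.
At r₁: circular v_c1 = √(μ/r₁) = 3476 m/s; transfer-periapsis v_p = √[μ(2/r₁ − 1/a_t)] = 4609 m/s.
Δv₁ = v_p − v_c1 = 1133 m/s.

Δv ≈ 1130 m/s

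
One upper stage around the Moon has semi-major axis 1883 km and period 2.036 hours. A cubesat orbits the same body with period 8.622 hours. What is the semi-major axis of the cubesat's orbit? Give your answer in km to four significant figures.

Kepler's third law: a³ ∝ T², so a₂ = a₁ (T₂/T₁)^(2/3).
T₂/T₁ = 4.235, (T₂/T₁)^(2/3) = 2.618.
a₂ = 1883 × 2.618 = 4929 km.

a₂ ≈ 4929 km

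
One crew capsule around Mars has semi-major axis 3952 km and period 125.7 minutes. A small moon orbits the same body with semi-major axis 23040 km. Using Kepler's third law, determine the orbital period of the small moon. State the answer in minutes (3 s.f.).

Kepler's third law: T² ∝ a³, so T₂ = T₁ (a₂/a₁)^(3/2).
a₂/a₁ = 5.830, (a₂/a₁)^(3/2) = 14.08.
T₂ = 125.7 × 14.08 = 1769 minutes.

T₂ ≈ 1770 minutes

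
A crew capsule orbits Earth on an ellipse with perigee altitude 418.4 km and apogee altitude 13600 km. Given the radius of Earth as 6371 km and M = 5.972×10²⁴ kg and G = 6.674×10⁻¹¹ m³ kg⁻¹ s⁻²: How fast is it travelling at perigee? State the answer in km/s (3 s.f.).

μ = GM = 6.674×10⁻¹¹ × 5.972×10²⁴ = 3.986×10¹⁴ m³/s².
r_p = 6371 + 418.4 = 6789.4 km = 6.7894×10⁶ m.
r_a = 6371 + 13600 = 19971 km = 1.9971×10⁷ m.
Semi-major axis a = (r_p + r_a)/2 = 13380 km = 1.338×10⁷ m.
Vis-viva: v² = μ(2/r − 1/a) = 3.986×10¹⁴ × (2.946×10⁻⁷ − 7.474×10⁻⁸) = 8.762×10⁷ m²/s².
v = 9361 m/s = 9.361 km/s.

v ≈ 9.36 km/s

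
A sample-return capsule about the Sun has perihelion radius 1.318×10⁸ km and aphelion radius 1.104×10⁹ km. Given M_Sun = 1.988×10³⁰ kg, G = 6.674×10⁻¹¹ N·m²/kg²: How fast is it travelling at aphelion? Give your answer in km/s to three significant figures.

μ = GM = 6.674×10⁻¹¹ × 1.988×10³⁰ = 1.327×10²⁰ m³/s².
Semi-major axis a = (r_p + r_a)/2 = 6.1790×10⁸ km = 6.179×10¹¹ m.
Vis-viva: v² = μ(2/r − 1/a) = 1.327×10²⁰ × (1.812×10⁻¹² − 1.618×10⁻¹²) = 2.563×10⁷ m²/s².
v = 5063 m/s = 5.063 km/s.

v ≈ 5.06 km/s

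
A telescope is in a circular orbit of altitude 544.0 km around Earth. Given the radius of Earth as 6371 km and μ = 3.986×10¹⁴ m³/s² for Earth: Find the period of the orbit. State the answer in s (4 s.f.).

r = 6371 + 544.0 = 6915.0 km = 6.9150×10⁶ m.
Kepler's third law: T = 2π√(r³/μ) = 2π√((6.915×10⁶)³ / 3.986×10¹⁴).
r³/μ = 8.295×10⁵ s², so T = 2π × 9.108×10² = 5.723×10³ s.

T ≈ 5723 s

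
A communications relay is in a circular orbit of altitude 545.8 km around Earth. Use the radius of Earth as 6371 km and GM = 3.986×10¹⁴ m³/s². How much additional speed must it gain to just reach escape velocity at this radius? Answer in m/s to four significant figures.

r = 6371 + 545.8 = 6916.8 km = 6.9168×10⁶ m.
Circular speed v_c = √(μ/r) = 7591 m/s.
Escape speed v_esc = √(2μ/r) = √2 × v_c = 10740 m/s.
Δv = v_esc − v_c = 3144 m/s.

Δv ≈ 3144 m/s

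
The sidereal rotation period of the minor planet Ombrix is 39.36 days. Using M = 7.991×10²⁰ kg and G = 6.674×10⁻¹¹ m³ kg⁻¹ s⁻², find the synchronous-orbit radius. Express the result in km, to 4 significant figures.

r_sync ≈ 25000 km

μ = GM = 6.674×10⁻¹¹ × 7.991×10²⁰ = 5.333×10¹⁰ m³/s².
T = 39.36 days = 3.401×10⁶ s.
A synchronous orbit has period T, so by Kepler's third law a = (μT²/4π²)^(1/3).
μT²/4π² = 5.333×10¹⁰ × (3.401×10⁶)² / 39.48 = 1.562×10²² m³.
a = 2.500×10⁷ m = 24999 km.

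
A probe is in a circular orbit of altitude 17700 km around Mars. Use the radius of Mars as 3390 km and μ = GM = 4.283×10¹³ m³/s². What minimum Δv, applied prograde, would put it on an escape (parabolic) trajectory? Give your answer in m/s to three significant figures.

Δv ≈ 590 m/s

r = 3390 + 17700 = 21090 km = 2.1090×10⁷ m.
Circular speed v_c = √(μ/r) = 1425 m/s.
Escape speed v_esc = √(2μ/r) = √2 × v_c = 2015 m/s.
Δv = v_esc − v_c = 590.3 m/s.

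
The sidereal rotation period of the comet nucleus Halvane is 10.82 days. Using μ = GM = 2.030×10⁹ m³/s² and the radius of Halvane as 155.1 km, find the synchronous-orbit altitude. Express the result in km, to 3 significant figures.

T = 10.82 days = 9.348×10⁵ s.
A synchronous orbit has period T, so by Kepler's third law a = (μT²/4π²)^(1/3).
μT²/4π² = 2.030×10⁹ × (9.348×10⁵)² / 39.48 = 4.494×10¹⁹ m³.
a = 3.555×10⁶ m = 3555.3 km.
Altitude h = a − R = 3555.3 − 155.1 = 3400.2 km.

h_sync ≈ 3400 km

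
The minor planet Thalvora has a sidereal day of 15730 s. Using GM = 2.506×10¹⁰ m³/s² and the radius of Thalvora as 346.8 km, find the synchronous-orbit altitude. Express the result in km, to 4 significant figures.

A synchronous orbit has period T, so by Kepler's third law a = (μT²/4π²)^(1/3).
μT²/4π² = 2.506×10¹⁰ × (1.573×10⁴)² / 39.48 = 1.571×10¹⁷ m³.
a = 5.395×10⁵ m = 539.54 km.
Altitude h = a − R = 539.54 − 346.8 = 192.74 km.

h_sync ≈ 192.7 km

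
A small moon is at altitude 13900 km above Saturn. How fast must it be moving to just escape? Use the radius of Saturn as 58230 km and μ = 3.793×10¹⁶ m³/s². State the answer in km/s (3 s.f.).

v_esc ≈ 32.4 km/s

r = 58230 + 13900 = 72130 km = 7.2130×10⁷ m.
Escape speed v_esc = √(2μ/r) = √(2 × 3.793×10¹⁶ / 7.213×10⁷) = √(1.052×10⁹) = 32430 m/s.
= 32.43 km/s.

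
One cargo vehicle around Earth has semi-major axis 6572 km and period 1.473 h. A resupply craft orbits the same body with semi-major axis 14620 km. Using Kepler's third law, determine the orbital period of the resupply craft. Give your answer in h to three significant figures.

Kepler's third law: T² ∝ a³, so T₂ = T₁ (a₂/a₁)^(3/2).
a₂/a₁ = 2.225, (a₂/a₁)^(3/2) = 3.318.
T₂ = 1.473 × 3.318 = 4.887 h.

T₂ ≈ 4.89 h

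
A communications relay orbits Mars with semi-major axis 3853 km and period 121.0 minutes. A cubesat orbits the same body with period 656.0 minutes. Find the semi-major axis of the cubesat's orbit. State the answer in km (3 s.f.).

a₂ ≈ 11900 km

Kepler's third law: a³ ∝ T², so a₂ = a₁ (T₂/T₁)^(2/3).
T₂/T₁ = 5.421, (T₂/T₁)^(2/3) = 3.086.
a₂ = 3853 × 3.086 = 11890 km.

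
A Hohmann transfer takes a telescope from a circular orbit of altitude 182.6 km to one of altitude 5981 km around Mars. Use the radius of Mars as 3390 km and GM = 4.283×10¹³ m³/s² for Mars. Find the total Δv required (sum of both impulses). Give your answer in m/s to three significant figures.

Δv_total ≈ 1250 m/s

r₁ = 3390 + 182.6 = 3572.6 km = 3.5726×10⁶ m.
r₂ = 3390 + 5981 = 9371.0 km = 9.3710×10⁶ m.
Transfer ellipse a_t = (r₁ + r₂)/2 = 6.472×10⁶ m.
At r₁: circular v_c1 = √(μ/r₁) = 3462 m/s; transfer-periapsis v_p = √[μ(2/r₁ − 1/a_t)] = 4166 m/s.
Δv₁ = v_p − v_c1 = 704.0 m/s.
At r₂: circular v_c2 = √(μ/r₂) = 2138 m/s; transfer-apoapsis v_a = √[μ(2/r₂ − 1/a_t)] = 1588 m/s.
Δv₂ = v_c2 − v_a = 549.5 m/s.
Total Δv = Δv₁ + Δv₂ = 1253 m/s.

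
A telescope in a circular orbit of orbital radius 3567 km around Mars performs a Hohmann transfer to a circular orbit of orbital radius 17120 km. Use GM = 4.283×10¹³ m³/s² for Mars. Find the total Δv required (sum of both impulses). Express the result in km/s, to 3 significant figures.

r₁ = 3567 km = 3.567×10⁶ m.
r₂ = 17120 km = 1.712×10⁷ m.
Transfer ellipse a_t = (r₁ + r₂)/2 = 1.034×10⁷ m.
At r₁: circular v_c1 = √(μ/r₁) = 3465 m/s; transfer-periapsis v_p = √[μ(2/r₁ − 1/a_t)] = 4458 m/s.
Δv₁ = v_p − v_c1 = 992.9 m/s.
At r₂: circular v_c2 = √(μ/r₂) = 1582 m/s; transfer-apoapsis v_a = √[μ(2/r₂ − 1/a_t)] = 928.8 m/s.
Δv₂ = v_c2 − v_a = 652.9 m/s.
Total Δv = Δv₁ + Δv₂ = 1646 m/s = 1.646 km/s.

Δv_total ≈ 1.65 km/s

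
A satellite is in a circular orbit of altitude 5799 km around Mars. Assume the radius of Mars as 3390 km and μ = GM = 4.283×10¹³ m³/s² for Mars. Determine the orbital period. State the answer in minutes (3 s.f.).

T ≈ 446 minutes

r = 3390 + 5799 = 9189.0 km = 9.1890×10⁶ m.
Kepler's third law: T = 2π√(r³/μ) = 2π√((9.189×10⁶)³ / 4.283×10¹³).
r³/μ = 1.812×10⁷ s², so T = 2π × 4.256×10³ = 2.674×10⁴ s.
Converting: 2.674×10⁴ s ÷ 60.00 = 445.7 minutes.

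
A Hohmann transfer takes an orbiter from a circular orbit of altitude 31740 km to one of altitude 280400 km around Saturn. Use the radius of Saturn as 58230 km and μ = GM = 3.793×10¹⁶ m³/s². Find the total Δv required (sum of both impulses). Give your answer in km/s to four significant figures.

r₁ = 58230 + 31740 = 89970 km = 8.9970×10⁷ m.
r₂ = 58230 + 280400 = 338630 km = 3.3863×10⁸ m.
Transfer ellipse a_t = (r₁ + r₂)/2 = 2.143×10⁸ m.
At r₁: circular v_c1 = √(μ/r₁) = 20530 m/s; transfer-perikrone v_p = √[μ(2/r₁ − 1/a_t)] = 25810 m/s.
Δv₁ = v_p − v_c1 = 5278 m/s.
At r₂: circular v_c2 = √(μ/r₂) = 10580 m/s; transfer-apokrone v_a = √[μ(2/r₂ − 1/a_t)] = 6858 m/s.
Δv₂ = v_c2 − v_a = 3726 m/s.
Total Δv = Δv₁ + Δv₂ = 9004 m/s = 9.004 km/s.

Δv_total ≈ 9.004 km/s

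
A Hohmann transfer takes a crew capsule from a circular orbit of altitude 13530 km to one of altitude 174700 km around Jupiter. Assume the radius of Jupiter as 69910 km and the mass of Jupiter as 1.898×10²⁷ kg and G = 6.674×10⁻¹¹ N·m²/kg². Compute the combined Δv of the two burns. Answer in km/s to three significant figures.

μ = GM = 6.674×10⁻¹¹ × 1.898×10²⁷ = 1.267×10¹⁷ m³/s².
r₁ = 69910 + 13530 = 83440 km = 8.3440×10⁷ m.
r₂ = 69910 + 174700 = 244610 km = 2.4461×10⁸ m.
Transfer ellipse a_t = (r₁ + r₂)/2 = 1.640×10⁸ m.
At r₁: circular v_c1 = √(μ/r₁) = 38960 m/s; transfer-perijove v_p = √[μ(2/r₁ − 1/a_t)] = 47580 m/s.
Δv₁ = v_p − v_c1 = 8618 m/s.
At r₂: circular v_c2 = √(μ/r₂) = 22760 m/s; transfer-apojove v_a = √[μ(2/r₂ − 1/a_t)] = 16230 m/s.
Δv₂ = v_c2 − v_a = 6526 m/s.
Total Δv = Δv₁ + Δv₂ = 15140 m/s = 15.14 km/s.

Δv_total ≈ 15.1 km/s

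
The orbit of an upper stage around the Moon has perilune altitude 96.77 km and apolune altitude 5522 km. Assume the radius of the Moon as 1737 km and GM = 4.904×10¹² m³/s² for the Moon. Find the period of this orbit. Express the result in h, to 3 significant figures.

r_p = 1737 + 96.77 = 1833.8 km = 1.8338×10⁶ m.
r_a = 1737 + 5522 = 7259.0 km = 7.2590×10⁶ m.
Semi-major axis a = (r_p + r_a)/2 = (1833.8 + 7259.0)/2 = 4546.4 km = 4.546×10⁶ m.
By Kepler's third law T = 2π√(a³/μ) = 2π × 4.377×10³ = 2.750×10⁴ s.
= 7.640 h.

T ≈ 7.64 h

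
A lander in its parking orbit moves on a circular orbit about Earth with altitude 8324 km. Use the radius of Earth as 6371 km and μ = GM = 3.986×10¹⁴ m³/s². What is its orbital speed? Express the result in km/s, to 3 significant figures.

r = 6371 + 8324 = 14695 km = 1.4695×10⁷ m.
For a circular orbit v = √(μ/r) = √(3.986×10¹⁴ / 1.470×10⁷) = √(2.712×10⁷) = 5208 m/s.
That is 5.208 km/s.

v ≈ 5.21 km/s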